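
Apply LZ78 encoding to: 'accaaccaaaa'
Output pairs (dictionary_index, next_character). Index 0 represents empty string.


LZ78 encoding steps:
Dictionary: {0: ''}
Step 1: w='' (idx 0), next='a' -> output (0, 'a'), add 'a' as idx 1
Step 2: w='' (idx 0), next='c' -> output (0, 'c'), add 'c' as idx 2
Step 3: w='c' (idx 2), next='a' -> output (2, 'a'), add 'ca' as idx 3
Step 4: w='a' (idx 1), next='c' -> output (1, 'c'), add 'ac' as idx 4
Step 5: w='ca' (idx 3), next='a' -> output (3, 'a'), add 'caa' as idx 5
Step 6: w='a' (idx 1), next='a' -> output (1, 'a'), add 'aa' as idx 6


Encoded: [(0, 'a'), (0, 'c'), (2, 'a'), (1, 'c'), (3, 'a'), (1, 'a')]


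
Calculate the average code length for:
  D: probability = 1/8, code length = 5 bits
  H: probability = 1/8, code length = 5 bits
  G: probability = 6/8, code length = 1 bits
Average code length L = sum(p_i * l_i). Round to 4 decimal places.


Weighted contributions p_i * l_i:
  D: (1/8) * 5 = 5/8
  H: (1/8) * 5 = 5/8
  G: (6/8) * 1 = 6/8
Sum = (5 + 5 + 6)/8 = 16/8

L = 16/8 = 2.0000 bits/symbol


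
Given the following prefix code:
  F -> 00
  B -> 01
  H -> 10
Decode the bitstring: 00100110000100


Decoding step by step:
Bits 00 -> F
Bits 10 -> H
Bits 01 -> B
Bits 10 -> H
Bits 00 -> F
Bits 01 -> B
Bits 00 -> F


Decoded message: FHBHFBF


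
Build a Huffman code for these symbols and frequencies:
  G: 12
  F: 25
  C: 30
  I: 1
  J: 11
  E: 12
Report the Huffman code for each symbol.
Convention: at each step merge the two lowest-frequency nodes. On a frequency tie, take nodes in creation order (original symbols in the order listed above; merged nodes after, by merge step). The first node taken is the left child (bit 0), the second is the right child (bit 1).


Huffman tree construction:
Step 1: Merge I(1) + J(11) = 12
Step 2: Merge G(12) + E(12) = 24
Step 3: Merge (I+J)(12) + (G+E)(24) = 36
Step 4: Merge F(25) + C(30) = 55
Step 5: Merge ((I+J)+(G+E))(36) + (F+C)(55) = 91
Read each symbol's code off the tree from the root (left child = 0, right child = 1).

Codes:
  G: 010 (length 3)
  F: 10 (length 2)
  C: 11 (length 2)
  I: 000 (length 3)
  J: 001 (length 3)
  E: 011 (length 3)
Average code length: 218/91 = 2.3956 bits/symbol


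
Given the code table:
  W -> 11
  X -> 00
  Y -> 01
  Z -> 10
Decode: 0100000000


Decoding:
01 -> Y
00 -> X
00 -> X
00 -> X
00 -> X


Result: YXXXX


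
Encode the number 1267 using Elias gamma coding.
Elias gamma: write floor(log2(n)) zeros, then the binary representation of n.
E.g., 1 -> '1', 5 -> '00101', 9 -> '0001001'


num_bits = floor(log2(1267)) + 1 = 11
leading_zeros = num_bits - 1 = 10
binary(1267) = 10011110011

Elias gamma(1267) = '0000000000' + '10011110011' = 000000000010011110011 (21 bits)


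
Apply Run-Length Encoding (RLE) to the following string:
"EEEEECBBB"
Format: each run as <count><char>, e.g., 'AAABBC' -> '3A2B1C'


Scanning runs left to right:
  i=0: run of 'E' x 5 -> '5E'
  i=5: run of 'C' x 1 -> '1C'
  i=6: run of 'B' x 3 -> '3B'

RLE = 5E1C3B


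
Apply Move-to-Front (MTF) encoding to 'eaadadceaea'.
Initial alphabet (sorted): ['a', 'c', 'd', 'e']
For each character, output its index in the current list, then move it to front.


MTF encoding:
'e': index 3 in ['a', 'c', 'd', 'e'] -> ['e', 'a', 'c', 'd']
'a': index 1 in ['e', 'a', 'c', 'd'] -> ['a', 'e', 'c', 'd']
'a': index 0 in ['a', 'e', 'c', 'd'] -> ['a', 'e', 'c', 'd']
'd': index 3 in ['a', 'e', 'c', 'd'] -> ['d', 'a', 'e', 'c']
'a': index 1 in ['d', 'a', 'e', 'c'] -> ['a', 'd', 'e', 'c']
'd': index 1 in ['a', 'd', 'e', 'c'] -> ['d', 'a', 'e', 'c']
'c': index 3 in ['d', 'a', 'e', 'c'] -> ['c', 'd', 'a', 'e']
'e': index 3 in ['c', 'd', 'a', 'e'] -> ['e', 'c', 'd', 'a']
'a': index 3 in ['e', 'c', 'd', 'a'] -> ['a', 'e', 'c', 'd']
'e': index 1 in ['a', 'e', 'c', 'd'] -> ['e', 'a', 'c', 'd']
'a': index 1 in ['e', 'a', 'c', 'd'] -> ['a', 'e', 'c', 'd']


Output: [3, 1, 0, 3, 1, 1, 3, 3, 3, 1, 1]


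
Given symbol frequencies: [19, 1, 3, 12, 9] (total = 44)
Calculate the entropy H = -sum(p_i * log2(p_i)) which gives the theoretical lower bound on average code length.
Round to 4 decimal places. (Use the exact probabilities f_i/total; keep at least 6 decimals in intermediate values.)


Per-symbol terms -p_i * log2(p_i) with p_i = f_i/44:
  p = 19/44 = 0.431818: log2(p) = -1.211504, -p*log2(p) = 0.523149
  p = 1/44 = 0.022727: log2(p) = -5.459432, -p*log2(p) = 0.124078
  p = 3/44 = 0.068182: log2(p) = -3.874469, -p*log2(p) = 0.264168
  p = 12/44 = 0.272727: log2(p) = -1.874469, -p*log2(p) = 0.511219
  p = 9/44 = 0.204545: log2(p) = -2.289507, -p*log2(p) = 0.468308
H = 0.523149 + 0.124078 + 0.264168 + 0.511219 + 0.468308 = 1.890922

H = 1.8909 bits/symbol


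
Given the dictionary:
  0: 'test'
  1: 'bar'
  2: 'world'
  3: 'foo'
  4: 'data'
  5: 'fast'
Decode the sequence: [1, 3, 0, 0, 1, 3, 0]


Look up each index in the dictionary:
  1 -> 'bar'
  3 -> 'foo'
  0 -> 'test'
  0 -> 'test'
  1 -> 'bar'
  3 -> 'foo'
  0 -> 'test'

Decoded: "bar foo test test bar foo test"


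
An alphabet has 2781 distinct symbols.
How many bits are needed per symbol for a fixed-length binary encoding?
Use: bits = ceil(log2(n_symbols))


log2(2781) = 11.4414
Bracket: 2^11 = 2048 < 2781 <= 2^12 = 4096
So ceil(log2(2781)) = 12

bits = ceil(log2(2781)) = ceil(11.4414) = 12 bits


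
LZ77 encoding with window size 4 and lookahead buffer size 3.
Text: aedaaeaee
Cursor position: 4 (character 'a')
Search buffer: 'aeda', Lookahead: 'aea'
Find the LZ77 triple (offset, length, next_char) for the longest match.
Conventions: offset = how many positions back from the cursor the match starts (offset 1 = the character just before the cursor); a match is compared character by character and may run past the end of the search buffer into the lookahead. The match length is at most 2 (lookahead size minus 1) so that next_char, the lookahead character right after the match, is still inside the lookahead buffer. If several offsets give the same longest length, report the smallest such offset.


Try each offset into the search buffer:
  offset=1 (pos 3, char 'a'): match length 1
  offset=2 (pos 2, char 'd'): match length 0
  offset=3 (pos 1, char 'e'): match length 0
  offset=4 (pos 0, char 'a'): match length 2
Longest match has length 2 at offset 4.
next_char = character at position 4 + 2 = 6 -> 'a'

Best match: offset=4, length=2 (matching 'ae' starting at position 0)
LZ77 triple: (4, 2, 'a')


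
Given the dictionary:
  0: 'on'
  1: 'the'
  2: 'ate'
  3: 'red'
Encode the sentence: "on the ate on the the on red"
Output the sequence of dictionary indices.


Look up each word in the dictionary:
  'on' -> 0
  'the' -> 1
  'ate' -> 2
  'on' -> 0
  'the' -> 1
  'the' -> 1
  'on' -> 0
  'red' -> 3

Encoded: [0, 1, 2, 0, 1, 1, 0, 3]


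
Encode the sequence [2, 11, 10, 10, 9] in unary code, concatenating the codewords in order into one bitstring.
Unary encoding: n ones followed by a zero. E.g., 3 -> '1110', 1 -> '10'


Encode each number as n ones followed by a terminating 0:
  2 -> 110 (3 bits)
  11 -> 111111111110 (12 bits)
  10 -> 11111111110 (11 bits)
  10 -> 11111111110 (11 bits)
  9 -> 1111111110 (10 bits)
Total length = 3 + 12 + 11 + 11 + 10 = 47 bits.

Unary([2, 11, 10, 10, 9]) = 11011111111111011111111110111111111101111111110 (47 bits)


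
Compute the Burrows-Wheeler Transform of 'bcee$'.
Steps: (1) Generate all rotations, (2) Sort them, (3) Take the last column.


Rotations (sorted):
  0: $bcee -> last char: e
  1: bcee$ -> last char: $
  2: cee$b -> last char: b
  3: e$bce -> last char: e
  4: ee$bc -> last char: c


BWT = e$bec


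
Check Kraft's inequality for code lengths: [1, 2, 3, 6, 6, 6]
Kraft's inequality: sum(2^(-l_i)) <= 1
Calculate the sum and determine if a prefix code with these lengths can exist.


Sum = 2^(-1) + 2^(-2) + 2^(-3) + 2^(-6) + 2^(-6) + 2^(-6)
    = 0.5 + 0.25 + 0.125 + 0.015625 + 0.015625 + 0.015625
    = 59/64 = 0.921875
Since 0.921875 <= 1, Kraft's inequality IS satisfied.
A prefix code with these lengths CAN exist.

Kraft sum = 0.921875. Satisfied.


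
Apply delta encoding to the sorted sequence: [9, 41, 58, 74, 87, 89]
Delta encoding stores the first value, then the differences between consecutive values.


First value: 9
Deltas:
  41 - 9 = 32
  58 - 41 = 17
  74 - 58 = 16
  87 - 74 = 13
  89 - 87 = 2


Delta encoded: [9, 32, 17, 16, 13, 2]


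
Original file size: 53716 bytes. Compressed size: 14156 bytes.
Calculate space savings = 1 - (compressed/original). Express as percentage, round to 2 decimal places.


ratio = compressed/original = 14156/53716 = 0.263534
savings = 1 - ratio = 1 - 0.263534 = 0.736466
as a percentage: 0.736466 * 100 = 73.65%

Space savings = 1 - 14156/53716 = 73.65%


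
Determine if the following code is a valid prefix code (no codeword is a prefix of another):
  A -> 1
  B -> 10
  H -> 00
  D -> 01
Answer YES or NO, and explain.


Checking each pair (does one codeword prefix another?):
  A='1' vs B='10': prefix -- VIOLATION

NO -- this is NOT a valid prefix code. A (1) is a prefix of B (10).


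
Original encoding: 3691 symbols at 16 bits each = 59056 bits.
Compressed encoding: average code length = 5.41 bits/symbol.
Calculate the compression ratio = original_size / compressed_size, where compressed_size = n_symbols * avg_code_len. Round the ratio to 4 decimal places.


original_size = n_symbols * orig_bits = 3691 * 16 = 59056 bits
compressed_size = n_symbols * avg_code_len = 3691 * 5.41 = 19968.31 bits
ratio = original_size / compressed_size = 59056 / 19968.31 = 2.9575

Compression ratio = 2.9575


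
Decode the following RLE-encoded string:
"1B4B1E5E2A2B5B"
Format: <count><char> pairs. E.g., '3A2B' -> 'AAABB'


Expanding each <count><char> pair:
  1B -> 'B'
  4B -> 'BBBB'
  1E -> 'E'
  5E -> 'EEEEE'
  2A -> 'AA'
  2B -> 'BB'
  5B -> 'BBBBB'

Decoded = BBBBBEEEEEEAABBBBBBB


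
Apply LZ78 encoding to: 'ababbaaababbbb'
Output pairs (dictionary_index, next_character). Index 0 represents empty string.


LZ78 encoding steps:
Dictionary: {0: ''}
Step 1: w='' (idx 0), next='a' -> output (0, 'a'), add 'a' as idx 1
Step 2: w='' (idx 0), next='b' -> output (0, 'b'), add 'b' as idx 2
Step 3: w='a' (idx 1), next='b' -> output (1, 'b'), add 'ab' as idx 3
Step 4: w='b' (idx 2), next='a' -> output (2, 'a'), add 'ba' as idx 4
Step 5: w='a' (idx 1), next='a' -> output (1, 'a'), add 'aa' as idx 5
Step 6: w='ba' (idx 4), next='b' -> output (4, 'b'), add 'bab' as idx 6
Step 7: w='b' (idx 2), next='b' -> output (2, 'b'), add 'bb' as idx 7
Step 8: w='b' (idx 2), end of input -> output (2, '')


Encoded: [(0, 'a'), (0, 'b'), (1, 'b'), (2, 'a'), (1, 'a'), (4, 'b'), (2, 'b'), (2, '')]


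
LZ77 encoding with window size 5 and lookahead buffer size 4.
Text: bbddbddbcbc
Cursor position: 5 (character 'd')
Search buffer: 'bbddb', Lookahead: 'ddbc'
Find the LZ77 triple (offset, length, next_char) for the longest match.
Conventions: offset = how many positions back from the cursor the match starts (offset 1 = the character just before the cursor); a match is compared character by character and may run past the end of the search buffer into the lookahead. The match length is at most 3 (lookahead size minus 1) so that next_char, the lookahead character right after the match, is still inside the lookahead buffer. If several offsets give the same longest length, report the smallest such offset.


Try each offset into the search buffer:
  offset=1 (pos 4, char 'b'): match length 0
  offset=2 (pos 3, char 'd'): match length 1
  offset=3 (pos 2, char 'd'): match length 3
  offset=4 (pos 1, char 'b'): match length 0
  offset=5 (pos 0, char 'b'): match length 0
Longest match has length 3 at offset 3.
next_char = character at position 5 + 3 = 8 -> 'c'

Best match: offset=3, length=3 (matching 'ddb' starting at position 2)
LZ77 triple: (3, 3, 'c')


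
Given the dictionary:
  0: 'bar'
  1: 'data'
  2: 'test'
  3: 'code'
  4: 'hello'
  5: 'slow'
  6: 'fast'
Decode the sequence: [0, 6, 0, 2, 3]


Look up each index in the dictionary:
  0 -> 'bar'
  6 -> 'fast'
  0 -> 'bar'
  2 -> 'test'
  3 -> 'code'

Decoded: "bar fast bar test code"


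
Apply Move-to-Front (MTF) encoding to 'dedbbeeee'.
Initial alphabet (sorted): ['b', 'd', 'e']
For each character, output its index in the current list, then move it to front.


MTF encoding:
'd': index 1 in ['b', 'd', 'e'] -> ['d', 'b', 'e']
'e': index 2 in ['d', 'b', 'e'] -> ['e', 'd', 'b']
'd': index 1 in ['e', 'd', 'b'] -> ['d', 'e', 'b']
'b': index 2 in ['d', 'e', 'b'] -> ['b', 'd', 'e']
'b': index 0 in ['b', 'd', 'e'] -> ['b', 'd', 'e']
'e': index 2 in ['b', 'd', 'e'] -> ['e', 'b', 'd']
'e': index 0 in ['e', 'b', 'd'] -> ['e', 'b', 'd']
'e': index 0 in ['e', 'b', 'd'] -> ['e', 'b', 'd']
'e': index 0 in ['e', 'b', 'd'] -> ['e', 'b', 'd']


Output: [1, 2, 1, 2, 0, 2, 0, 0, 0]


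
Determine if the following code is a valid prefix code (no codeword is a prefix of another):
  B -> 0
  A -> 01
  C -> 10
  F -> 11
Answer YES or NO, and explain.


Checking each pair (does one codeword prefix another?):
  B='0' vs A='01': prefix -- VIOLATION

NO -- this is NOT a valid prefix code. B (0) is a prefix of A (01).


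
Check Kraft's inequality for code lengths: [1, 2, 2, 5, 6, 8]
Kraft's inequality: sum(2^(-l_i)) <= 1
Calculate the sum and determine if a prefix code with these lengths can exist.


Sum = 2^(-1) + 2^(-2) + 2^(-2) + 2^(-5) + 2^(-6) + 2^(-8)
    = 0.5 + 0.25 + 0.25 + 0.03125 + 0.015625 + 0.00390625
    = 269/256 = 1.05078125
Since 1.05078125 > 1, Kraft's inequality is NOT satisfied.
A prefix code with these lengths CANNOT exist.

Kraft sum = 1.05078125. Not satisfied.


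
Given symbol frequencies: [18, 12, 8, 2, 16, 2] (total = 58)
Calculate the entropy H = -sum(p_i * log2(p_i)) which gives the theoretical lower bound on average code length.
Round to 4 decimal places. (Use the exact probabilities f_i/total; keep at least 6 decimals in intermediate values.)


Per-symbol terms -p_i * log2(p_i) with p_i = f_i/58:
  p = 18/58 = 0.310345: log2(p) = -1.688056, -p*log2(p) = 0.523879
  p = 12/58 = 0.206897: log2(p) = -2.273018, -p*log2(p) = 0.470280
  p = 8/58 = 0.137931: log2(p) = -2.857981, -p*log2(p) = 0.394204
  p = 2/58 = 0.034483: log2(p) = -4.857981, -p*log2(p) = 0.167517
  p = 16/58 = 0.275862: log2(p) = -1.857981, -p*log2(p) = 0.512546
  p = 2/58 = 0.034483: log2(p) = -4.857981, -p*log2(p) = 0.167517
H = 0.523879 + 0.470280 + 0.394204 + 0.167517 + 0.512546 + 0.167517 = 2.235943

H = 2.2359 bits/symbol


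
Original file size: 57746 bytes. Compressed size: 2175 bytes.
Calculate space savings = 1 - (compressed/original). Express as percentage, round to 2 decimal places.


ratio = compressed/original = 2175/57746 = 0.037665
savings = 1 - ratio = 1 - 0.037665 = 0.962335
as a percentage: 0.962335 * 100 = 96.23%

Space savings = 1 - 2175/57746 = 96.23%


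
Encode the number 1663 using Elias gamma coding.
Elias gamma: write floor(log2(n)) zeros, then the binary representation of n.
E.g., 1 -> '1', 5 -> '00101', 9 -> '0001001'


num_bits = floor(log2(1663)) + 1 = 11
leading_zeros = num_bits - 1 = 10
binary(1663) = 11001111111

Elias gamma(1663) = '0000000000' + '11001111111' = 000000000011001111111 (21 bits)


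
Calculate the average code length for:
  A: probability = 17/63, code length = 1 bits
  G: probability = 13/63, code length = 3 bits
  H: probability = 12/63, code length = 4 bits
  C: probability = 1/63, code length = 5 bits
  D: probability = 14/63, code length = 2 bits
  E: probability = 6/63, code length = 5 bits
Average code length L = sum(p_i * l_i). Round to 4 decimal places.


Weighted contributions p_i * l_i:
  A: (17/63) * 1 = 17/63
  G: (13/63) * 3 = 39/63
  H: (12/63) * 4 = 48/63
  C: (1/63) * 5 = 5/63
  D: (14/63) * 2 = 28/63
  E: (6/63) * 5 = 30/63
Sum = (17 + 39 + 48 + 5 + 28 + 30)/63 = 167/63

L = 167/63 = 2.6508 bits/symbol


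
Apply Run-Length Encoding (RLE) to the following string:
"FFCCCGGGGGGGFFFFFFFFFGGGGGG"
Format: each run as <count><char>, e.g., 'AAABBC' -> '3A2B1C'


Scanning runs left to right:
  i=0: run of 'F' x 2 -> '2F'
  i=2: run of 'C' x 3 -> '3C'
  i=5: run of 'G' x 7 -> '7G'
  i=12: run of 'F' x 9 -> '9F'
  i=21: run of 'G' x 6 -> '6G'

RLE = 2F3C7G9F6G


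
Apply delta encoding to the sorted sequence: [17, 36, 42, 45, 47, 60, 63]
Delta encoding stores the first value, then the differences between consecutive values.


First value: 17
Deltas:
  36 - 17 = 19
  42 - 36 = 6
  45 - 42 = 3
  47 - 45 = 2
  60 - 47 = 13
  63 - 60 = 3


Delta encoded: [17, 19, 6, 3, 2, 13, 3]


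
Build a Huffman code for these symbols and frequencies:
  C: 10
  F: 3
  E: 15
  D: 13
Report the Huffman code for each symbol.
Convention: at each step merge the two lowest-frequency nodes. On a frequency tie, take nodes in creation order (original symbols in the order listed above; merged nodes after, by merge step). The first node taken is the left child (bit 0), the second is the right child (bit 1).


Huffman tree construction:
Step 1: Merge F(3) + C(10) = 13
Step 2: Merge D(13) + (F+C)(13) = 26
Step 3: Merge E(15) + (D+(F+C))(26) = 41
Read each symbol's code off the tree from the root (left child = 0, right child = 1).

Codes:
  C: 111 (length 3)
  F: 110 (length 3)
  E: 0 (length 1)
  D: 10 (length 2)
Average code length: 80/41 = 1.9512 bits/symbol


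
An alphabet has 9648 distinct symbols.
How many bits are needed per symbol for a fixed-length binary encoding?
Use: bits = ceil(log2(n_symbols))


log2(9648) = 13.236
Bracket: 2^13 = 8192 < 9648 <= 2^14 = 16384
So ceil(log2(9648)) = 14

bits = ceil(log2(9648)) = ceil(13.236) = 14 bits


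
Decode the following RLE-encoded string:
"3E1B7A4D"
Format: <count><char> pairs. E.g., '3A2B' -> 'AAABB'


Expanding each <count><char> pair:
  3E -> 'EEE'
  1B -> 'B'
  7A -> 'AAAAAAA'
  4D -> 'DDDD'

Decoded = EEEBAAAAAAADDDD


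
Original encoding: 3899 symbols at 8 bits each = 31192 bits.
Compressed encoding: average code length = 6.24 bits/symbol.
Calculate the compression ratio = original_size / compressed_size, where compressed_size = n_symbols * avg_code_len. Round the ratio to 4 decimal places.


original_size = n_symbols * orig_bits = 3899 * 8 = 31192 bits
compressed_size = n_symbols * avg_code_len = 3899 * 6.24 = 24329.76 bits
ratio = original_size / compressed_size = 31192 / 24329.76 = 1.2821

Compression ratio = 1.2821


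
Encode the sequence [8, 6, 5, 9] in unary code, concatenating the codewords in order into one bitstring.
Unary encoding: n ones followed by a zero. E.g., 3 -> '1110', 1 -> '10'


Encode each number as n ones followed by a terminating 0:
  8 -> 111111110 (9 bits)
  6 -> 1111110 (7 bits)
  5 -> 111110 (6 bits)
  9 -> 1111111110 (10 bits)
Total length = 9 + 7 + 6 + 10 = 32 bits.

Unary([8, 6, 5, 9]) = 11111111011111101111101111111110 (32 bits)


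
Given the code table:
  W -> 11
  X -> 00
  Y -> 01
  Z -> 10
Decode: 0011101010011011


Decoding:
00 -> X
11 -> W
10 -> Z
10 -> Z
10 -> Z
01 -> Y
10 -> Z
11 -> W


Result: XWZZZYZW


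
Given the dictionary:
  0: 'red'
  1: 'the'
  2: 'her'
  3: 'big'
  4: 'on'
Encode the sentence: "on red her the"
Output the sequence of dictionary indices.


Look up each word in the dictionary:
  'on' -> 4
  'red' -> 0
  'her' -> 2
  'the' -> 1

Encoded: [4, 0, 2, 1]


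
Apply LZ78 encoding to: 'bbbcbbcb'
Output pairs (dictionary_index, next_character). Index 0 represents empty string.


LZ78 encoding steps:
Dictionary: {0: ''}
Step 1: w='' (idx 0), next='b' -> output (0, 'b'), add 'b' as idx 1
Step 2: w='b' (idx 1), next='b' -> output (1, 'b'), add 'bb' as idx 2
Step 3: w='' (idx 0), next='c' -> output (0, 'c'), add 'c' as idx 3
Step 4: w='bb' (idx 2), next='c' -> output (2, 'c'), add 'bbc' as idx 4
Step 5: w='b' (idx 1), end of input -> output (1, '')


Encoded: [(0, 'b'), (1, 'b'), (0, 'c'), (2, 'c'), (1, '')]


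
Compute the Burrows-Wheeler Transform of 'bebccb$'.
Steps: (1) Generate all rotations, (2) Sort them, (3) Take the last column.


Rotations (sorted):
  0: $bebccb -> last char: b
  1: b$bebcc -> last char: c
  2: bccb$be -> last char: e
  3: bebccb$ -> last char: $
  4: cb$bebc -> last char: c
  5: ccb$beb -> last char: b
  6: ebccb$b -> last char: b


BWT = bce$cbb


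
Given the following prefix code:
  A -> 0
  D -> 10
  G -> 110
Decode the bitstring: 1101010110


Decoding step by step:
Bits 110 -> G
Bits 10 -> D
Bits 10 -> D
Bits 110 -> G


Decoded message: GDDG


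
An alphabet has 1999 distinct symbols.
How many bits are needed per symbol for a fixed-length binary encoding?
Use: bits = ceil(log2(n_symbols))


log2(1999) = 10.9651
Bracket: 2^10 = 1024 < 1999 <= 2^11 = 2048
So ceil(log2(1999)) = 11

bits = ceil(log2(1999)) = ceil(10.9651) = 11 bits


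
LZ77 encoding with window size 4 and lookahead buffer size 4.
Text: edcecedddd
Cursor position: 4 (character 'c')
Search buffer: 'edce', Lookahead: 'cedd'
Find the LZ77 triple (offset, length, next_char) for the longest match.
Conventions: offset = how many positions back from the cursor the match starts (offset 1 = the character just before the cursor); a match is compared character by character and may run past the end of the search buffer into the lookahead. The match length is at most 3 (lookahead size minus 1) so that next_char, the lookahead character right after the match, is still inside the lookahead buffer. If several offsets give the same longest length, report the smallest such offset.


Try each offset into the search buffer:
  offset=1 (pos 3, char 'e'): match length 0
  offset=2 (pos 2, char 'c'): match length 2
  offset=3 (pos 1, char 'd'): match length 0
  offset=4 (pos 0, char 'e'): match length 0
Longest match has length 2 at offset 2.
next_char = character at position 4 + 2 = 6 -> 'd'

Best match: offset=2, length=2 (matching 'ce' starting at position 2)
LZ77 triple: (2, 2, 'd')


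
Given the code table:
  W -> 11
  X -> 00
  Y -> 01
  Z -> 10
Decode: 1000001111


Decoding:
10 -> Z
00 -> X
00 -> X
11 -> W
11 -> W


Result: ZXXWW


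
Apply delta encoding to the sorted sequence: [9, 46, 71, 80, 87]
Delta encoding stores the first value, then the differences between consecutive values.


First value: 9
Deltas:
  46 - 9 = 37
  71 - 46 = 25
  80 - 71 = 9
  87 - 80 = 7


Delta encoded: [9, 37, 25, 9, 7]


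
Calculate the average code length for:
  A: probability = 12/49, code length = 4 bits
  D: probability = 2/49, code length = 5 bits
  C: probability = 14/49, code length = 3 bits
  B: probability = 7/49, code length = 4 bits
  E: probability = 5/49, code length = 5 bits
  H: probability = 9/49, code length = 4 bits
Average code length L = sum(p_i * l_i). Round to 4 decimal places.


Weighted contributions p_i * l_i:
  A: (12/49) * 4 = 48/49
  D: (2/49) * 5 = 10/49
  C: (14/49) * 3 = 42/49
  B: (7/49) * 4 = 28/49
  E: (5/49) * 5 = 25/49
  H: (9/49) * 4 = 36/49
Sum = (48 + 10 + 42 + 28 + 25 + 36)/49 = 189/49

L = 189/49 = 3.8571 bits/symbol


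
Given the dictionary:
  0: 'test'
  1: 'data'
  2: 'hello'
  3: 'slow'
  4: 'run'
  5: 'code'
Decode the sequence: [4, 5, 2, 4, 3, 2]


Look up each index in the dictionary:
  4 -> 'run'
  5 -> 'code'
  2 -> 'hello'
  4 -> 'run'
  3 -> 'slow'
  2 -> 'hello'

Decoded: "run code hello run slow hello"


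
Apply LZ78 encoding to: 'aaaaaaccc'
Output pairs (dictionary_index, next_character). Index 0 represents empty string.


LZ78 encoding steps:
Dictionary: {0: ''}
Step 1: w='' (idx 0), next='a' -> output (0, 'a'), add 'a' as idx 1
Step 2: w='a' (idx 1), next='a' -> output (1, 'a'), add 'aa' as idx 2
Step 3: w='aa' (idx 2), next='a' -> output (2, 'a'), add 'aaa' as idx 3
Step 4: w='' (idx 0), next='c' -> output (0, 'c'), add 'c' as idx 4
Step 5: w='c' (idx 4), next='c' -> output (4, 'c'), add 'cc' as idx 5


Encoded: [(0, 'a'), (1, 'a'), (2, 'a'), (0, 'c'), (4, 'c')]


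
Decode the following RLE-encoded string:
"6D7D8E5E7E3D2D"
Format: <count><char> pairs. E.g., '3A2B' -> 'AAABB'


Expanding each <count><char> pair:
  6D -> 'DDDDDD'
  7D -> 'DDDDDDD'
  8E -> 'EEEEEEEE'
  5E -> 'EEEEE'
  7E -> 'EEEEEEE'
  3D -> 'DDD'
  2D -> 'DD'

Decoded = DDDDDDDDDDDDDEEEEEEEEEEEEEEEEEEEEDDDDD


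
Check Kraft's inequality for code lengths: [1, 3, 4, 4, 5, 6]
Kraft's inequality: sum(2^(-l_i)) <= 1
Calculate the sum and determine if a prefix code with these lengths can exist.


Sum = 2^(-1) + 2^(-3) + 2^(-4) + 2^(-4) + 2^(-5) + 2^(-6)
    = 0.5 + 0.125 + 0.0625 + 0.0625 + 0.03125 + 0.015625
    = 51/64 = 0.796875
Since 0.796875 <= 1, Kraft's inequality IS satisfied.
A prefix code with these lengths CAN exist.

Kraft sum = 0.796875. Satisfied.


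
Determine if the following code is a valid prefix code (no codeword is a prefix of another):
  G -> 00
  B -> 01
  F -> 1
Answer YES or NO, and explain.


Checking each pair (does one codeword prefix another?):
  G='00' vs B='01': no prefix
  G='00' vs F='1': no prefix
  B='01' vs G='00': no prefix
  B='01' vs F='1': no prefix
  F='1' vs G='00': no prefix
  F='1' vs B='01': no prefix
No violation found over all pairs.

YES -- this is a valid prefix code. No codeword is a prefix of any other codeword.


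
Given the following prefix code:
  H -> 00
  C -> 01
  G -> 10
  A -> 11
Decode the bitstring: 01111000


Decoding step by step:
Bits 01 -> C
Bits 11 -> A
Bits 10 -> G
Bits 00 -> H


Decoded message: CAGH


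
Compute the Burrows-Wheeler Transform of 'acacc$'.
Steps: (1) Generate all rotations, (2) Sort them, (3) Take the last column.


Rotations (sorted):
  0: $acacc -> last char: c
  1: acacc$ -> last char: $
  2: acc$ac -> last char: c
  3: c$acac -> last char: c
  4: cacc$a -> last char: a
  5: cc$aca -> last char: a


BWT = c$ccaa


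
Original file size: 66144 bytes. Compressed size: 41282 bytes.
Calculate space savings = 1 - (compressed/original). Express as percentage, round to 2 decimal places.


ratio = compressed/original = 41282/66144 = 0.624123
savings = 1 - ratio = 1 - 0.624123 = 0.375877
as a percentage: 0.375877 * 100 = 37.59%

Space savings = 1 - 41282/66144 = 37.59%


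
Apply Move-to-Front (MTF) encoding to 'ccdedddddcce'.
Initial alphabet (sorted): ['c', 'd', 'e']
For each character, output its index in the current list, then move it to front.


MTF encoding:
'c': index 0 in ['c', 'd', 'e'] -> ['c', 'd', 'e']
'c': index 0 in ['c', 'd', 'e'] -> ['c', 'd', 'e']
'd': index 1 in ['c', 'd', 'e'] -> ['d', 'c', 'e']
'e': index 2 in ['d', 'c', 'e'] -> ['e', 'd', 'c']
'd': index 1 in ['e', 'd', 'c'] -> ['d', 'e', 'c']
'd': index 0 in ['d', 'e', 'c'] -> ['d', 'e', 'c']
'd': index 0 in ['d', 'e', 'c'] -> ['d', 'e', 'c']
'd': index 0 in ['d', 'e', 'c'] -> ['d', 'e', 'c']
'd': index 0 in ['d', 'e', 'c'] -> ['d', 'e', 'c']
'c': index 2 in ['d', 'e', 'c'] -> ['c', 'd', 'e']
'c': index 0 in ['c', 'd', 'e'] -> ['c', 'd', 'e']
'e': index 2 in ['c', 'd', 'e'] -> ['e', 'c', 'd']


Output: [0, 0, 1, 2, 1, 0, 0, 0, 0, 2, 0, 2]


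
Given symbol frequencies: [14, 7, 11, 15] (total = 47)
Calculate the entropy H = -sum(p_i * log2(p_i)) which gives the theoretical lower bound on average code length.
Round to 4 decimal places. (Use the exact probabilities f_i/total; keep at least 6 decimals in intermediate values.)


Per-symbol terms -p_i * log2(p_i) with p_i = f_i/47:
  p = 14/47 = 0.297872: log2(p) = -1.747234, -p*log2(p) = 0.520453
  p = 7/47 = 0.148936: log2(p) = -2.747234, -p*log2(p) = 0.409163
  p = 11/47 = 0.234043: log2(p) = -2.095157, -p*log2(p) = 0.490356
  p = 15/47 = 0.319149: log2(p) = -1.647698, -p*log2(p) = 0.525861
H = 0.520453 + 0.409163 + 0.490356 + 0.525861 = 1.945833

H = 1.9458 bits/symbol


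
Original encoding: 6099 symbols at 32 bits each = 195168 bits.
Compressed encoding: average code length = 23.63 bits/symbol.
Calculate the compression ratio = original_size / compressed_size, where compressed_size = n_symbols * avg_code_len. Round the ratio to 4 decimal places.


original_size = n_symbols * orig_bits = 6099 * 32 = 195168 bits
compressed_size = n_symbols * avg_code_len = 6099 * 23.63 = 144119.37 bits
ratio = original_size / compressed_size = 195168 / 144119.37 = 1.3542

Compression ratio = 1.3542


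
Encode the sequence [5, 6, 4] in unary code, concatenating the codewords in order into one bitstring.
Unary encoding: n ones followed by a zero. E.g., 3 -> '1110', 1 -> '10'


Encode each number as n ones followed by a terminating 0:
  5 -> 111110 (6 bits)
  6 -> 1111110 (7 bits)
  4 -> 11110 (5 bits)
Total length = 6 + 7 + 5 = 18 bits.

Unary([5, 6, 4]) = 111110111111011110 (18 bits)


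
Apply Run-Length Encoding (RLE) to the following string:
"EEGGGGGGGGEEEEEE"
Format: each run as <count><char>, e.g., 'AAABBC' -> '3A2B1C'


Scanning runs left to right:
  i=0: run of 'E' x 2 -> '2E'
  i=2: run of 'G' x 8 -> '8G'
  i=10: run of 'E' x 6 -> '6E'

RLE = 2E8G6E


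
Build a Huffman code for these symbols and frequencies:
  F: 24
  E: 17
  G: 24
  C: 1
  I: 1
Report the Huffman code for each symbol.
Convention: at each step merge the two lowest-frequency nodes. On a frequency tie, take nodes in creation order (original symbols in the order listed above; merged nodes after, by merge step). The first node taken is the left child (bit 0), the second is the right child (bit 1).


Huffman tree construction:
Step 1: Merge C(1) + I(1) = 2
Step 2: Merge (C+I)(2) + E(17) = 19
Step 3: Merge ((C+I)+E)(19) + F(24) = 43
Step 4: Merge G(24) + (((C+I)+E)+F)(43) = 67
Read each symbol's code off the tree from the root (left child = 0, right child = 1).

Codes:
  F: 11 (length 2)
  E: 101 (length 3)
  G: 0 (length 1)
  C: 1000 (length 4)
  I: 1001 (length 4)
Average code length: 131/67 = 1.9552 bits/symbol


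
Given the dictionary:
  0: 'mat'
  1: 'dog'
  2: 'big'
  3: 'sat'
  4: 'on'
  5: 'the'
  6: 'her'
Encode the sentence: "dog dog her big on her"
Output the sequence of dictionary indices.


Look up each word in the dictionary:
  'dog' -> 1
  'dog' -> 1
  'her' -> 6
  'big' -> 2
  'on' -> 4
  'her' -> 6

Encoded: [1, 1, 6, 2, 4, 6]


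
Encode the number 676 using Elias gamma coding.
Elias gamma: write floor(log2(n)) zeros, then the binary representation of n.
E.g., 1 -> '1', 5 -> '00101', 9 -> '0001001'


num_bits = floor(log2(676)) + 1 = 10
leading_zeros = num_bits - 1 = 9
binary(676) = 1010100100

Elias gamma(676) = '000000000' + '1010100100' = 0000000001010100100 (19 bits)


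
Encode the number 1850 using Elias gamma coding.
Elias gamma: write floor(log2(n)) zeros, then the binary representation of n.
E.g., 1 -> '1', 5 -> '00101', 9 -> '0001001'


num_bits = floor(log2(1850)) + 1 = 11
leading_zeros = num_bits - 1 = 10
binary(1850) = 11100111010

Elias gamma(1850) = '0000000000' + '11100111010' = 000000000011100111010 (21 bits)


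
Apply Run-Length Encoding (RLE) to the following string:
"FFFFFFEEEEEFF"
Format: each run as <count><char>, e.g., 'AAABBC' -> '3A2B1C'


Scanning runs left to right:
  i=0: run of 'F' x 6 -> '6F'
  i=6: run of 'E' x 5 -> '5E'
  i=11: run of 'F' x 2 -> '2F'

RLE = 6F5E2F


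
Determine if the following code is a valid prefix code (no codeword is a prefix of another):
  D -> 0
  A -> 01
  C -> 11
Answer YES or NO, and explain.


Checking each pair (does one codeword prefix another?):
  D='0' vs A='01': prefix -- VIOLATION

NO -- this is NOT a valid prefix code. D (0) is a prefix of A (01).


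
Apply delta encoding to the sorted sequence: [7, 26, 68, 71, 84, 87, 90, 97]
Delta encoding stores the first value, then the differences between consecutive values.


First value: 7
Deltas:
  26 - 7 = 19
  68 - 26 = 42
  71 - 68 = 3
  84 - 71 = 13
  87 - 84 = 3
  90 - 87 = 3
  97 - 90 = 7


Delta encoded: [7, 19, 42, 3, 13, 3, 3, 7]


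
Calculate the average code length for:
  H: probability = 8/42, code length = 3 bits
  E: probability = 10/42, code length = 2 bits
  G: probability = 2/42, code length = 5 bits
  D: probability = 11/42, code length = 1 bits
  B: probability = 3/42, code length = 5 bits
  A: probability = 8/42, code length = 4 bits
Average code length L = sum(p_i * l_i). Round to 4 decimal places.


Weighted contributions p_i * l_i:
  H: (8/42) * 3 = 24/42
  E: (10/42) * 2 = 20/42
  G: (2/42) * 5 = 10/42
  D: (11/42) * 1 = 11/42
  B: (3/42) * 5 = 15/42
  A: (8/42) * 4 = 32/42
Sum = (24 + 20 + 10 + 11 + 15 + 32)/42 = 112/42

L = 112/42 = 2.6667 bits/symbol


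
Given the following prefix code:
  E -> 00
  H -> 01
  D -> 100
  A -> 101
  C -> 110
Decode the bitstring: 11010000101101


Decoding step by step:
Bits 110 -> C
Bits 100 -> D
Bits 00 -> E
Bits 101 -> A
Bits 101 -> A


Decoded message: CDEAA


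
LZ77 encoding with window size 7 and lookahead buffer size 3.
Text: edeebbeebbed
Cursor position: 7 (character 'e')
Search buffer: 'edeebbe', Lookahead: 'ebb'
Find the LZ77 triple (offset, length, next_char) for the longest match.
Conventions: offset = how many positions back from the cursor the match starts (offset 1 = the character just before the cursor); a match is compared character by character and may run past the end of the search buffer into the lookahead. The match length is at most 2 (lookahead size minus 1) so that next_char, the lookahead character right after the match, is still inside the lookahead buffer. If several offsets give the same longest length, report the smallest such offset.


Try each offset into the search buffer:
  offset=1 (pos 6, char 'e'): match length 1
  offset=2 (pos 5, char 'b'): match length 0
  offset=3 (pos 4, char 'b'): match length 0
  offset=4 (pos 3, char 'e'): match length 2
  offset=5 (pos 2, char 'e'): match length 1
  offset=6 (pos 1, char 'd'): match length 0
  offset=7 (pos 0, char 'e'): match length 1
Longest match has length 2 at offset 4.
next_char = character at position 7 + 2 = 9 -> 'b'

Best match: offset=4, length=2 (matching 'eb' starting at position 3)
LZ77 triple: (4, 2, 'b')


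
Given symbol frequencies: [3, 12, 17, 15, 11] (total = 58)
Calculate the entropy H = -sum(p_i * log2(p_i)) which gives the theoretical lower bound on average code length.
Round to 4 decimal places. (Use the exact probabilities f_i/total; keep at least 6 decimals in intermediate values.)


Per-symbol terms -p_i * log2(p_i) with p_i = f_i/58:
  p = 3/58 = 0.051724: log2(p) = -4.273018, -p*log2(p) = 0.221018
  p = 12/58 = 0.206897: log2(p) = -2.273018, -p*log2(p) = 0.470280
  p = 17/58 = 0.293103: log2(p) = -1.770518, -p*log2(p) = 0.518945
  p = 15/58 = 0.258621: log2(p) = -1.951090, -p*log2(p) = 0.504592
  p = 11/58 = 0.189655: log2(p) = -2.398549, -p*log2(p) = 0.454897
H = 0.221018 + 0.470280 + 0.518945 + 0.504592 + 0.454897 = 2.169732

H = 2.1697 bits/symbol


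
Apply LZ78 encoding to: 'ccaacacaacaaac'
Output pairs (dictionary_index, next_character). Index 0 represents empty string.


LZ78 encoding steps:
Dictionary: {0: ''}
Step 1: w='' (idx 0), next='c' -> output (0, 'c'), add 'c' as idx 1
Step 2: w='c' (idx 1), next='a' -> output (1, 'a'), add 'ca' as idx 2
Step 3: w='' (idx 0), next='a' -> output (0, 'a'), add 'a' as idx 3
Step 4: w='ca' (idx 2), next='c' -> output (2, 'c'), add 'cac' as idx 4
Step 5: w='a' (idx 3), next='a' -> output (3, 'a'), add 'aa' as idx 5
Step 6: w='ca' (idx 2), next='a' -> output (2, 'a'), add 'caa' as idx 6
Step 7: w='a' (idx 3), next='c' -> output (3, 'c'), add 'ac' as idx 7


Encoded: [(0, 'c'), (1, 'a'), (0, 'a'), (2, 'c'), (3, 'a'), (2, 'a'), (3, 'c')]


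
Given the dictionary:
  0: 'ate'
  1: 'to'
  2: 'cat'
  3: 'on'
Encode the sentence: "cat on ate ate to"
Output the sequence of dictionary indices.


Look up each word in the dictionary:
  'cat' -> 2
  'on' -> 3
  'ate' -> 0
  'ate' -> 0
  'to' -> 1

Encoded: [2, 3, 0, 0, 1]


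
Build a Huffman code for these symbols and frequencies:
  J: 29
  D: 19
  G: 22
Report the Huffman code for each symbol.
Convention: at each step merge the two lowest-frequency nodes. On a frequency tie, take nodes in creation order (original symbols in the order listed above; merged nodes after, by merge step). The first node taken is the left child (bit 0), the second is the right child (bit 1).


Huffman tree construction:
Step 1: Merge D(19) + G(22) = 41
Step 2: Merge J(29) + (D+G)(41) = 70
Read each symbol's code off the tree from the root (left child = 0, right child = 1).

Codes:
  J: 0 (length 1)
  D: 10 (length 2)
  G: 11 (length 2)
Average code length: 111/70 = 1.5857 bits/symbol


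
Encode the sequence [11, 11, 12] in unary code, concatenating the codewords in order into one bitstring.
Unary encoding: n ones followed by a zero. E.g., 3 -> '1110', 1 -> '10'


Encode each number as n ones followed by a terminating 0:
  11 -> 111111111110 (12 bits)
  11 -> 111111111110 (12 bits)
  12 -> 1111111111110 (13 bits)
Total length = 12 + 12 + 13 = 37 bits.

Unary([11, 11, 12]) = 1111111111101111111111101111111111110 (37 bits)


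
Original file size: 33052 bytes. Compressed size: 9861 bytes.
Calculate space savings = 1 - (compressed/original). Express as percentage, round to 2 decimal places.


ratio = compressed/original = 9861/33052 = 0.298348
savings = 1 - ratio = 1 - 0.298348 = 0.701652
as a percentage: 0.701652 * 100 = 70.17%

Space savings = 1 - 9861/33052 = 70.17%


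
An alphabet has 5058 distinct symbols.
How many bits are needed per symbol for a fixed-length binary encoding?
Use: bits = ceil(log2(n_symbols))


log2(5058) = 12.3044
Bracket: 2^12 = 4096 < 5058 <= 2^13 = 8192
So ceil(log2(5058)) = 13

bits = ceil(log2(5058)) = ceil(12.3044) = 13 bits


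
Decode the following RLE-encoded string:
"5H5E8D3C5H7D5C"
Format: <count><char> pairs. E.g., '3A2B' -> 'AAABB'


Expanding each <count><char> pair:
  5H -> 'HHHHH'
  5E -> 'EEEEE'
  8D -> 'DDDDDDDD'
  3C -> 'CCC'
  5H -> 'HHHHH'
  7D -> 'DDDDDDD'
  5C -> 'CCCCC'

Decoded = HHHHHEEEEEDDDDDDDDCCCHHHHHDDDDDDDCCCCC


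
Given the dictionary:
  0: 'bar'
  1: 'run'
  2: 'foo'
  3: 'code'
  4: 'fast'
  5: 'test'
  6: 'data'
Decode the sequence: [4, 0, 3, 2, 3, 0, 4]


Look up each index in the dictionary:
  4 -> 'fast'
  0 -> 'bar'
  3 -> 'code'
  2 -> 'foo'
  3 -> 'code'
  0 -> 'bar'
  4 -> 'fast'

Decoded: "fast bar code foo code bar fast"


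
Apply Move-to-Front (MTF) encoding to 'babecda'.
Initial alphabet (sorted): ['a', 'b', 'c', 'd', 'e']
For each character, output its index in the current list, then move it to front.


MTF encoding:
'b': index 1 in ['a', 'b', 'c', 'd', 'e'] -> ['b', 'a', 'c', 'd', 'e']
'a': index 1 in ['b', 'a', 'c', 'd', 'e'] -> ['a', 'b', 'c', 'd', 'e']
'b': index 1 in ['a', 'b', 'c', 'd', 'e'] -> ['b', 'a', 'c', 'd', 'e']
'e': index 4 in ['b', 'a', 'c', 'd', 'e'] -> ['e', 'b', 'a', 'c', 'd']
'c': index 3 in ['e', 'b', 'a', 'c', 'd'] -> ['c', 'e', 'b', 'a', 'd']
'd': index 4 in ['c', 'e', 'b', 'a', 'd'] -> ['d', 'c', 'e', 'b', 'a']
'a': index 4 in ['d', 'c', 'e', 'b', 'a'] -> ['a', 'd', 'c', 'e', 'b']


Output: [1, 1, 1, 4, 3, 4, 4]


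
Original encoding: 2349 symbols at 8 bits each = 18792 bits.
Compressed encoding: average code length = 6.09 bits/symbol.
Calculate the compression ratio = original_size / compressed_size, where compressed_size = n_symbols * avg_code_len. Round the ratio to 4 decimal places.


original_size = n_symbols * orig_bits = 2349 * 8 = 18792 bits
compressed_size = n_symbols * avg_code_len = 2349 * 6.09 = 14305.41 bits
ratio = original_size / compressed_size = 18792 / 14305.41 = 1.3136

Compression ratio = 1.3136


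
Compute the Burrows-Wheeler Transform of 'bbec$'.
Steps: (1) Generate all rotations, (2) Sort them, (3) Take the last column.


Rotations (sorted):
  0: $bbec -> last char: c
  1: bbec$ -> last char: $
  2: bec$b -> last char: b
  3: c$bbe -> last char: e
  4: ec$bb -> last char: b


BWT = c$beb


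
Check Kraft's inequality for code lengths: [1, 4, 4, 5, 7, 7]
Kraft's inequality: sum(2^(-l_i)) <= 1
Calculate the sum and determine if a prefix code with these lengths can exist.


Sum = 2^(-1) + 2^(-4) + 2^(-4) + 2^(-5) + 2^(-7) + 2^(-7)
    = 0.5 + 0.0625 + 0.0625 + 0.03125 + 0.0078125 + 0.0078125
    = 86/128 = 0.671875
Since 0.671875 <= 1, Kraft's inequality IS satisfied.
A prefix code with these lengths CAN exist.

Kraft sum = 0.671875. Satisfied.
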